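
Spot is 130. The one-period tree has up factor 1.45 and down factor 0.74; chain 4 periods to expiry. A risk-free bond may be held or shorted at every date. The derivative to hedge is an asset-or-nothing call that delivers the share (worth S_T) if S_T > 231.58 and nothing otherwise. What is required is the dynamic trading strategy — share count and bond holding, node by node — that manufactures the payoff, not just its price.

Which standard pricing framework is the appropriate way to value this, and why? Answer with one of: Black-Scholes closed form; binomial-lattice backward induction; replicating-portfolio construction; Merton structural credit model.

Key observation: the task asks for the hedge itself — share and bond holdings at every node of the 4-period tree on spot 130 with factors 1.45/0.74 — which is exactly what the replicating-portfolio construction produces.

framework: replicating-portfolio construction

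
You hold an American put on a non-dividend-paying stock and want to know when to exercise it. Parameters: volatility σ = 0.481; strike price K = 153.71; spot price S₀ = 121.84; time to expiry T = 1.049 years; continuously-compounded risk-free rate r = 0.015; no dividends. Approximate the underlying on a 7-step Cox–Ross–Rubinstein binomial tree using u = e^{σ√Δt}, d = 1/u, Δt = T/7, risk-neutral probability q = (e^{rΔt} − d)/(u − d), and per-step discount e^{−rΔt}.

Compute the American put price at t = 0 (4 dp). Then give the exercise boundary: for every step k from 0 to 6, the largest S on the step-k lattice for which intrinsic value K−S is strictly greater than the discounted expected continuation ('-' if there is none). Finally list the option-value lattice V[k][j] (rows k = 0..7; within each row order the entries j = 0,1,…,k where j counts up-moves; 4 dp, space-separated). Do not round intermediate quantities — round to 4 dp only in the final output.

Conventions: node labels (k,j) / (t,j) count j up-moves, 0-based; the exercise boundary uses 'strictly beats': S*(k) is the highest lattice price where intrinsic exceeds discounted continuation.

params: Δt=0.14986 u=1.20467 d=0.83011 q=0.45959 e^(-rΔt)=0.99775
t_7 payoffs: 120.6178 105.6860 84.0168 52.5699 6.9336 0.0000 0.0000 0.0000
t_6: node(6,0) S=39.8650 payoff=113.8450 vs cont=113.4999 → 113.8450 [stop]  node(6,1) S=57.8528 payoff=95.8572 vs cont=95.5121 → 95.8572 [stop]  node(6,2) S=83.9570 payoff=69.7530 vs cont=69.4078 → 69.7530 [stop]  node(6,3) S=121.8400 payoff=31.8700 vs cont=31.5249 → 31.8700 [stop]  node(6,4) S=176.8165 payoff=0.0000 vs cont=3.7386 → 3.7386 [wait]  node(6,5) S=256.5993 payoff=0.0000 vs cont=0.0000 → 0.0000 [wait]  node(6,6) S=372.3817 payoff=0.0000 vs cont=0.0000 → 0.0000 [wait]  ⇒ S*(6)=121.8400
t_5: node(5,0) S=48.0240 payoff=105.6860 vs cont=105.3409 → 105.6860 [stop]  node(5,1) S=69.6932 payoff=84.0168 vs cont=83.6716 → 84.0168 [stop]  node(5,2) S=101.1401 payoff=52.5699 vs cont=52.2247 → 52.5699 [stop]  node(5,3) S=146.7764 payoff=6.9336 vs cont=18.8985 → 18.8985 [wait]  node(5,4) S=213.0047 payoff=0.0000 vs cont=2.0158 → 2.0158 [wait]  node(5,5) S=309.1163 payoff=0.0000 vs cont=0.0000 → 0.0000 [wait]  ⇒ S*(5)=101.1401
t_4: node(4,0) S=57.8528 payoff=95.8572 vs cont=95.5121 → 95.8572 [stop]  node(4,1) S=83.9570 payoff=69.7530 vs cont=69.4078 → 69.7530 [stop]  node(4,2) S=121.8400 payoff=31.8700 vs cont=37.0115 → 37.0115 [wait]  node(4,3) S=176.8165 payoff=0.0000 vs cont=11.1143 → 11.1143 [wait]  node(4,4) S=256.5993 payoff=0.0000 vs cont=1.0869 → 1.0869 [wait]  ⇒ S*(4)=83.9570
t_3: node(3,0) S=69.6932 payoff=84.0168 vs cont=83.6716 → 84.0168 [stop]  node(3,1) S=101.1401 payoff=52.5699 vs cont=54.5824 → 54.5824 [wait]  node(3,2) S=146.7764 payoff=6.9336 vs cont=25.0530 → 25.0530 [wait]  node(3,3) S=213.0047 payoff=0.0000 vs cont=6.4912 → 6.4912 [wait]  ⇒ S*(3)=69.6932
t_2: node(2,0) S=83.9570 payoff=69.7530 vs cont=70.3307 → 70.3307 [wait]  node(2,1) S=121.8400 payoff=31.8700 vs cont=40.9189 → 40.9189 [wait]  node(2,2) S=176.8165 payoff=0.0000 vs cont=16.4851 → 16.4851 [wait]  ⇒ S*(2)=-
t_1: node(1,0) S=101.1401 payoff=52.5699 vs cont=56.6857 → 56.6857 [wait]  node(1,1) S=146.7764 payoff=6.9336 vs cont=29.6226 → 29.6226 [wait]  ⇒ S*(1)=-
t_0: node(0,0) S=121.8400 payoff=31.8700 vs cont=44.1484 → 44.1484 [wait]  ⇒ S*(0)=-

price = 44.1484
boundary = - - - 69.6932 83.9570 101.1401 121.8400
tree:
44.1484
56.6857 29.6226
70.3307 40.9189 16.4851
84.0168 54.5824 25.0530 6.4912
95.8572 69.7530 37.0115 11.1143 1.0869
105.6860 84.0168 52.5699 18.8985 2.0158 0.0000
113.8450 95.8572 69.7530 31.8700 3.7386 0.0000 0.0000
120.6178 105.6860 84.0168 52.5699 6.9336 0.0000 0.0000 0.0000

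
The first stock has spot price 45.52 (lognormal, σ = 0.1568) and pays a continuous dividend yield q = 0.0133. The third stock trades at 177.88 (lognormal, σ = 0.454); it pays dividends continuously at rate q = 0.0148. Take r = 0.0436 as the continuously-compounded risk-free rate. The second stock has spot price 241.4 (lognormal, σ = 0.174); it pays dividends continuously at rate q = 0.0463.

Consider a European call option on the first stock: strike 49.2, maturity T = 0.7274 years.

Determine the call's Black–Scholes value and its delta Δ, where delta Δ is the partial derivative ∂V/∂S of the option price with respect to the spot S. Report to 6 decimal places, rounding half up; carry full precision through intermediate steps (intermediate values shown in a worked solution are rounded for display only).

price = 1.392030
Δ = 0.359802

σ√T = 0.1568·√0.7274 = 0.133731
d₁ = (ln(S/K) + (r−q+σ²/2)T) / (σ√T) = (ln(45.52/49.2) + (0.0436−0.0133+0.1568²/2)·0.7274) / 0.133731 = (-0.077742 + 0.030982) / 0.133731 = -0.349654
d₂ = d₁ − σ√T = -0.349654 − 0.133731 = -0.483385
e^{−rT} = 0.968783
e^{−qT} = 0.990372
N(d₁) = 0.363299,  N(d₂) = 0.314411
Call price V = S·e^{−qT}·N(d₁) − K·e^{−rT}·N(d₂) = 16.378167 − 14.986137 = 1.392030
Δ = e^{−qT}·N(d₁) = 0.359802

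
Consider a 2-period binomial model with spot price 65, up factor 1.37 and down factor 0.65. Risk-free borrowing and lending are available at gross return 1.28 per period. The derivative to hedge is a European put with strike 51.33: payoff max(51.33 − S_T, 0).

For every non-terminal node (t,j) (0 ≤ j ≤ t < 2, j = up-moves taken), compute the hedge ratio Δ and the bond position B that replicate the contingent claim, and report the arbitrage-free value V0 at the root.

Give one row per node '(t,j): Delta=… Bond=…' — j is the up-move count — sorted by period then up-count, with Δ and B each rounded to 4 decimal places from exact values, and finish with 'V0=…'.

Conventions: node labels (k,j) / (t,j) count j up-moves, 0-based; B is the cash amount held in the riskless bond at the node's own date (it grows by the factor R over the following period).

Under the risk-neutral measure, an up-move has probability p* = (R−d)/(u−d) = 0.8750 and values discount at R = 1.28.
Terminal payoffs: V(2,0)=23.8675, V(2,1)=0.0000, V(2,2)=0.0000
  t=1,j=0: stock 42.2500 → up 57.8825 (V=0.0000), down 27.4625 (V=23.8675). Price 2.3308; hedge Δ=-0.7846, bond B=35.4801.
  t=1,j=1: stock 89.0500 → up 121.9985 (V=0.0000), down 57.8825 (V=0.0000). Price 0.0000; hedge Δ=0.0000, bond B=0.0000.
  t=0,j=0: stock 65.0000 → up 89.0500 (V=0.0000), down 42.2500 (V=2.3308). Price 0.2276; hedge Δ=-0.0498, bond B=3.4649.
Sanity check at the root: Δ(0,0)·S0 + B(0,0) reproduces V0 = 0.2276.

(0,0): Delta=-0.0498 Bond=3.4649
(1,0): Delta=-0.7846 Bond=35.4801
(1,1): Delta=0.0000 Bond=0.0000
V0=0.2276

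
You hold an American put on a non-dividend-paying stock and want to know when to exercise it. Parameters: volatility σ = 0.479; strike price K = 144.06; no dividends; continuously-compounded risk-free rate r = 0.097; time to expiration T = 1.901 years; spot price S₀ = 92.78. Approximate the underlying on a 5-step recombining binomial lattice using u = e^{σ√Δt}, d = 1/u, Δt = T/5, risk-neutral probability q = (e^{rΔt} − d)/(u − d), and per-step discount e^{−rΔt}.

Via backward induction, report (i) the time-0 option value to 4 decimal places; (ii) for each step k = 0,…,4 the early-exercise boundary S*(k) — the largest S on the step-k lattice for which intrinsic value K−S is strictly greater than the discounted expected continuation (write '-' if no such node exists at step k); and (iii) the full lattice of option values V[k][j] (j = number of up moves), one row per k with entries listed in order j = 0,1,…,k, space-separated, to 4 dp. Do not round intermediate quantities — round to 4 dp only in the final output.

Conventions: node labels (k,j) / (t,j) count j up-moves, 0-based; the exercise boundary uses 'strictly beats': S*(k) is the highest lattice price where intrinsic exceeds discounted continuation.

Δt=0.38020, u=1.34360, d=0.74427, q=0.48938, disc=e^(-rΔt)=0.96379
k=5 terminal: V=max(K-S,0) → 122.8714 105.8089 75.0067 19.4007 0.0000 0.0000
k=4: j=0 S=28.4691 intr=115.5909 cont=110.3748 V=115.5909[EX]; j=1 S=51.3942 intr=92.6658 cont=87.4498 V=92.6658[EX]; j=2 S=92.7800 intr=51.2800 cont=46.0639 V=51.2800[EX]; j=3 S=167.4923 intr=0.0000 cont=9.5478 V=9.5478[hold]; j=4 S=302.3676 intr=0.0000 cont=0.0000 V=0.0000[hold]  S*(4)=92.7800
k=3: j=0 S=38.2511 intr=105.8089 cont=100.5929 V=105.8089[EX]; j=1 S=69.0533 intr=75.0067 cont=69.7907 V=75.0067[EX]; j=2 S=124.6593 intr=19.4007 cont=29.7399 V=29.7399[hold]; j=3 S=225.0428 intr=0.0000 cont=4.6988 V=4.6988[hold]  S*(3)=69.0533
k=2: j=0 S=51.3942 intr=92.6658 cont=87.4498 V=92.6658[EX]; j=1 S=92.7800 intr=51.2800 cont=50.9405 V=51.2800[EX]; j=2 S=167.4923 intr=0.0000 cont=16.8523 V=16.8523[hold]  S*(2)=92.7800
k=1: j=0 S=69.0533 intr=75.0067 cont=69.7907 V=75.0067[EX]; j=1 S=124.6593 intr=19.4007 cont=33.1852 V=33.1852[hold]  S*(1)=69.0533
k=0: j=0 S=92.7800 intr=51.2800 cont=52.5655 V=52.5655[hold]  S*(0)=-

price = 52.5655
boundary = - 69.0533 92.7800 69.0533 92.7800
tree:
52.5655
75.0067 33.1852
92.6658 51.2800 16.8523
105.8089 75.0067 29.7399 4.6988
115.5909 92.6658 51.2800 9.5478 0.0000
122.8714 105.8089 75.0067 19.4007 0.0000 0.0000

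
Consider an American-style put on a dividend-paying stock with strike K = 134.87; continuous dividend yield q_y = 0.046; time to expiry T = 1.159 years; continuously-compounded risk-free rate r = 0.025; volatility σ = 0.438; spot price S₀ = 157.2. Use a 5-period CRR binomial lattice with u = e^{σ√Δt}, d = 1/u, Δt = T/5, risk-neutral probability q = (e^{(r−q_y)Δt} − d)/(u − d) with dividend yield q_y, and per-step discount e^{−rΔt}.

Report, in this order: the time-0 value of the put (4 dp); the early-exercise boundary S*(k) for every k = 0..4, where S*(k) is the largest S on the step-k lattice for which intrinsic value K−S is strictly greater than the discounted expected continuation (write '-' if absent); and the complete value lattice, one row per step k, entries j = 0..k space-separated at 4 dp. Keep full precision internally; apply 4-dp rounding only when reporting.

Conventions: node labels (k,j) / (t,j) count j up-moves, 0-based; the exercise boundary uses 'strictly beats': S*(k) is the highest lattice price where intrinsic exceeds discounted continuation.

params: Δt=0.23180 u=1.23476 d=0.80987 q=0.43605 e^(-rΔt)=0.99422
t_5 payoffs: 80.1007 51.3668 7.5580 0.0000 0.0000 0.0000
t_4: node(4,0) S=67.6270 payoff=67.2430 vs cont=67.1809 → 67.2430 [stop]  node(4,1) S=103.1066 payoff=31.7634 vs cont=32.0777 → 32.0777 [wait]  node(4,2) S=157.2000 payoff=0.0000 vs cont=4.2377 → 4.2377 [wait]  node(4,3) S=239.6727 payoff=0.0000 vs cont=0.0000 → 0.0000 [wait]  node(4,4) S=365.4137 payoff=0.0000 vs cont=0.0000 → 0.0000 [wait]  ⇒ S*(4)=67.6270
t_3: node(3,0) S=83.5032 payoff=51.3668 vs cont=51.6093 → 51.6093 [wait]  node(3,1) S=127.3120 payoff=7.5580 vs cont=19.8229 → 19.8229 [wait]  node(3,2) S=194.1045 payoff=0.0000 vs cont=2.3761 → 2.3761 [wait]  node(3,3) S=295.9387 payoff=0.0000 vs cont=0.0000 → 0.0000 [wait]  ⇒ S*(3)=-
t_2: node(2,0) S=103.1066 payoff=31.7634 vs cont=37.5309 → 37.5309 [wait]  node(2,1) S=157.2000 payoff=0.0000 vs cont=12.1447 → 12.1447 [wait]  node(2,2) S=239.6727 payoff=0.0000 vs cont=1.3322 → 1.3322 [wait]  ⇒ S*(2)=-
t_1: node(1,0) S=127.3120 payoff=7.5580 vs cont=26.3084 → 26.3084 [wait]  node(1,1) S=194.1045 payoff=0.0000 vs cont=7.3870 → 7.3870 [wait]  ⇒ S*(1)=-
t_0: node(0,0) S=157.2000 payoff=0.0000 vs cont=17.9535 → 17.9535 [wait]  ⇒ S*(0)=-

price = 17.9535
boundary = - - - - 67.6270
tree:
17.9535
26.3084 7.3870
37.5309 12.1447 1.3322
51.6093 19.8229 2.3761 0.0000
67.2430 32.0777 4.2377 0.0000 0.0000
80.1007 51.3668 7.5580 0.0000 0.0000 0.0000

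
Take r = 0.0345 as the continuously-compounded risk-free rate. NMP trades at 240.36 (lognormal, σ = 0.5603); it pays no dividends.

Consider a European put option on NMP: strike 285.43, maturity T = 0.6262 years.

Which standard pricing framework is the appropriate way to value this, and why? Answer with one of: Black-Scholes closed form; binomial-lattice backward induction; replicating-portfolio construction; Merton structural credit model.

Key observation: everything needed for the exact continuous-time valuation of the European put on NMP (strike 285.43) is given, and no feature rules the closed form out.

framework: Black-Scholes closed form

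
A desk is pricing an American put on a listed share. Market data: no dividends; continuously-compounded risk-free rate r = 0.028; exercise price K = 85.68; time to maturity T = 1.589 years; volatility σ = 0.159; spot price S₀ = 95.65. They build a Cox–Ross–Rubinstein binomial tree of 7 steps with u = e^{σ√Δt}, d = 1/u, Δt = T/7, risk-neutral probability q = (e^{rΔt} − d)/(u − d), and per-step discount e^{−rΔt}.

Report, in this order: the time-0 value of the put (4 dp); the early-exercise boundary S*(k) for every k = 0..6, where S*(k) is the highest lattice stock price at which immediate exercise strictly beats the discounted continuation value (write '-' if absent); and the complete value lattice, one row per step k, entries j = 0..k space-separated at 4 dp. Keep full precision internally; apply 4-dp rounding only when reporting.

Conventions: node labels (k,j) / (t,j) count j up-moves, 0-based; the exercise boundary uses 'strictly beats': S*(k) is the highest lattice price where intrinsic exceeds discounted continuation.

Δt=0.22700, u=1.07870, d=0.92704, q=0.52311, disc=e^(-rΔt)=0.99366
k=7 terminal: V=max(K-S,0) → 29.3959 20.1884 9.4747 0.0000 0.0000 0.0000 0.0000 0.0000
k=6: j=0 S=60.7136 intr=24.9664 cont=24.4236 V=24.9664[EX]; j=1 S=70.6457 intr=15.0343 cont=14.4915 V=15.0343[EX]; j=2 S=82.2025 intr=3.4775 cont=4.4897 V=4.4897[hold]; j=3 S=95.6500 intr=0.0000 cont=0.0000 V=0.0000[hold]; j=4 S=111.2973 intr=0.0000 cont=0.0000 V=0.0000[hold]; j=5 S=129.5044 intr=0.0000 cont=0.0000 V=0.0000[hold]; j=6 S=150.6899 intr=0.0000 cont=0.0000 V=0.0000[hold]  S*(6)=70.6457
k=5: j=0 S=65.4916 intr=20.1884 cont=19.6456 V=20.1884[EX]; j=1 S=76.2053 intr=9.4747 cont=9.4580 V=9.4747[EX]; j=2 S=88.6717 intr=0.0000 cont=2.1275 V=2.1275[hold]; j=3 S=103.1775 intr=0.0000 cont=0.0000 V=0.0000[hold]; j=4 S=120.0562 intr=0.0000 cont=0.0000 V=0.0000[hold]; j=5 S=139.6961 intr=0.0000 cont=0.0000 V=0.0000[hold]  S*(5)=76.2053
k=4: j=0 S=70.6457 intr=15.0343 cont=14.4915 V=15.0343[EX]; j=1 S=82.2025 intr=3.4775 cont=5.5956 V=5.5956[hold]; j=2 S=95.6500 intr=0.0000 cont=1.0081 V=1.0081[hold]; j=3 S=111.2973 intr=0.0000 cont=0.0000 V=0.0000[hold]; j=4 S=129.5044 intr=0.0000 cont=0.0000 V=0.0000[hold]  S*(4)=70.6457
k=3: j=0 S=76.2053 intr=9.4747 cont=10.0328 V=10.0328[hold]; j=1 S=88.6717 intr=0.0000 cont=3.1756 V=3.1756[hold]; j=2 S=103.1775 intr=0.0000 cont=0.4777 V=0.4777[hold]; j=3 S=120.0562 intr=0.0000 cont=0.0000 V=0.0000[hold]  S*(3)=-
k=2: j=0 S=82.2025 intr=3.4775 cont=6.4049 V=6.4049[hold]; j=1 S=95.6500 intr=0.0000 cont=1.7531 V=1.7531[hold]; j=2 S=111.2973 intr=0.0000 cont=0.2264 V=0.2264[hold]  S*(2)=-
k=1: j=0 S=88.6717 intr=0.0000 cont=3.9463 V=3.9463[hold]; j=1 S=103.1775 intr=0.0000 cont=0.9484 V=0.9484[hold]  S*(1)=-
k=0: j=0 S=95.6500 intr=0.0000 cont=2.3630 V=2.3630[hold]  S*(0)=-

price = 2.3630
boundary = - - - - 70.6457 76.2053 70.6457
tree:
2.3630
3.9463 0.9484
6.4049 1.7531 0.2264
10.0328 3.1756 0.4777 0.0000
15.0343 5.5956 1.0081 0.0000 0.0000
20.1884 9.4747 2.1275 0.0000 0.0000 0.0000
24.9664 15.0343 4.4897 0.0000 0.0000 0.0000 0.0000
29.3959 20.1884 9.4747 0.0000 0.0000 0.0000 0.0000 0.0000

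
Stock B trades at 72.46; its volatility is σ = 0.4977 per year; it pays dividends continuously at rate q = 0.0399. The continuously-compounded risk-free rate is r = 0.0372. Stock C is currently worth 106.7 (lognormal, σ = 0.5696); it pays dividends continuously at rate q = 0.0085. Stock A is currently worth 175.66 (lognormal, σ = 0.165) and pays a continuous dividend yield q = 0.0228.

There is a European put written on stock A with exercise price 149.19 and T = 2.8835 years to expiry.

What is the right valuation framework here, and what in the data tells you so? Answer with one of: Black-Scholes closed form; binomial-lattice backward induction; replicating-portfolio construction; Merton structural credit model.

framework: Black-Scholes closed form

Key observation: the instrument is a plain European put (strike 149.19) on a lognormal asset; the exact continuous-time formula applies directly.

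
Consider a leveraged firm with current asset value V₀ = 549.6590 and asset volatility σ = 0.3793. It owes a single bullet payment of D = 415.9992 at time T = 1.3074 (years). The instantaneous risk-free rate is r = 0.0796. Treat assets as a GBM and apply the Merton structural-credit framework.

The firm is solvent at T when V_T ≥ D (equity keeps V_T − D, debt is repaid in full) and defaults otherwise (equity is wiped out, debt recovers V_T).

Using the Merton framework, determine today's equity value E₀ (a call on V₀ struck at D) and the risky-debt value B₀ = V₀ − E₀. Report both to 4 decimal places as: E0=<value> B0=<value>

With assets at 549.6590 and a single debt payment of 415.9992 at 1.3074 years:
d₁ = [ln(V₀/D) + (r + σ²/2)T] / (σ√T)
   = [ln(549.6590/415.9992) + (0.0796 + 0.5·0.3793²)·1.3074] / (0.3793·√1.3074)
   = [0.278615 + 0.198116] / 0.433698 = 1.099223
d₂ = d₁ − σ√T = 1.099223 − 0.433698 = 0.665526
N(d₁) = 0.864165,  N(d₂) = 0.747143,  e^(−rT) = 0.901163
E₀ = V₀·N(d₁) − D·e^(−rT)·N(d₂)
   = 549.6590·0.864165 − 415.9992·0.901163·0.747143 = 194.904651
B₀ = V₀ − E₀ = 549.6590 − 194.904651 = 354.754349

E0=194.9047 B0=354.7543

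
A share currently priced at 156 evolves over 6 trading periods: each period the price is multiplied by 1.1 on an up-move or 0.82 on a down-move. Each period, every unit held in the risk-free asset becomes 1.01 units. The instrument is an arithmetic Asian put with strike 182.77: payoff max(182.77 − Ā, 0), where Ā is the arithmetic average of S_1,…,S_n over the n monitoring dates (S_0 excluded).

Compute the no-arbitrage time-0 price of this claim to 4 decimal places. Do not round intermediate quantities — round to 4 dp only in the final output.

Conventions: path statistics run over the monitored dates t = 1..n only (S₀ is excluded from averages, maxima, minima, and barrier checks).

price = 25.6832

With p* = (R−d)/(u−d) = 0.6786, sum probability × payoff across the paths and divide by R^6.
Enumerate all 2^6 = 64 price paths (U = up ×1.1, D = down ×0.82); each path with k up-moves has probability p*^k·(1−p*)^(6−k).
DDDDDD: Ā=82.4365, payoff=100.3335, prob=0.001103
UDDDDD: Ā=110.5856, payoff=72.1844, prob=0.002328
DUDDDD: Ā=103.3056, payoff=79.4644, prob=0.002328
UUDDDD: Ā=138.5807, payoff=44.1893, prob=0.004915
DDUDDD: Ā=97.3360, payoff=85.4340, prob=0.002328
UDUDDD: Ā=130.5727, payoff=52.1973, prob=0.004915
DUUDDD: Ā=123.2927, payoff=59.4773, prob=0.004915
UUUDDD: Ā=165.3926, payoff=17.3774, prob=0.010376
DDDUDD: Ā=92.4409, payoff=90.3291, prob=0.002328
UDDUDD: Ā=124.0061, payoff=58.7639, prob=0.004915
DUDUDD: Ā=116.7261, payoff=66.0439, prob=0.004915
UUDUDD: Ā=156.5838, payoff=26.1862, prob=0.010376
DDUUDD: Ā=110.7565, payoff=72.0135, prob=0.004915
UDUUDD: Ā=148.5758, payoff=34.1942, prob=0.010376
DUUUDD: Ā=141.2958, payoff=41.4742, prob=0.010376
UUUUDD: Ā=189.5432, payoff=0.0000, prob=0.021905
DDDDUD: Ā=88.4270, payoff=94.3430, prob=0.002328
UDDDUD: Ā=118.6216, payoff=64.1484, prob=0.004915
DUDDUD: Ā=111.3416, payoff=71.4284, prob=0.004915
UUDDUD: Ā=149.3606, payoff=33.4094, prob=0.010376
DDUDUD: Ā=105.3720, payoff=77.3980, prob=0.004915
UDUDUD: Ā=141.3526, payoff=41.4174, prob=0.010376
DUUDUD: Ā=134.0726, payoff=48.6974, prob=0.010376
UUUDUD: Ā=179.8535, payoff=2.9165, prob=0.021905
DDDUUD: Ā=100.4769, payoff=82.2931, prob=0.004915
UDDUUD: Ā=134.7861, payoff=47.9839, prob=0.010376
DUDUUD: Ā=127.5061, payoff=55.2639, prob=0.010376
UUDUUD: Ā=171.0447, payoff=11.7253, prob=0.021905
DDUUUD: Ā=121.5365, payoff=61.2335, prob=0.010376
UDUUUD: Ā=163.0367, payoff=19.7333, prob=0.021905
DUUUUD: Ā=155.7567, payoff=27.0133, prob=0.021905
UUUUUD: Ā=208.9419, payoff=0.0000, prob=0.046245
DDDDDU: Ā=85.1355, payoff=97.6345, prob=0.002328
UDDDDU: Ā=114.2062, payoff=68.5638, prob=0.004915
DUDDDU: Ā=106.9262, payoff=75.8438, prob=0.004915
UUDDDU: Ā=143.4376, payoff=39.3324, prob=0.010376
DDUDDU: Ā=100.9566, payoff=81.8134, prob=0.004915
UDUDDU: Ā=135.4296, payoff=47.3404, prob=0.010376
DUUDDU: Ā=128.1496, payoff=54.6204, prob=0.010376
UUUDDU: Ā=171.9080, payoff=10.8620, prob=0.021905
DDDUDU: Ā=96.0615, payoff=86.7085, prob=0.004915
UDDUDU: Ā=128.8630, payoff=53.9070, prob=0.010376
DUDUDU: Ā=121.5830, payoff=61.1870, prob=0.010376
UUDUDU: Ā=163.0992, payoff=19.6708, prob=0.021905
DDUUDU: Ā=115.6134, payoff=67.1566, prob=0.010376
UDUUDU: Ā=155.0912, payoff=27.6788, prob=0.021905
DUUUDU: Ā=147.8112, payoff=34.9588, prob=0.021905
UUUUDU: Ā=198.2833, payoff=0.0000, prob=0.046245
DDDDUU: Ā=92.0476, payoff=90.7224, prob=0.004915
UDDDUU: Ā=123.4784, payoff=59.2916, prob=0.010376
DUDDUU: Ā=116.1984, payoff=66.5716, prob=0.010376
UUDDUU: Ā=155.8760, payoff=26.8940, prob=0.021905
DDUDUU: Ā=110.2288, payoff=72.5412, prob=0.010376
UDUDUU: Ā=147.8680, payoff=34.9020, prob=0.021905
DUUDUU: Ā=140.5880, payoff=42.1820, prob=0.021905
UUUDUU: Ā=188.5936, payoff=0.0000, prob=0.046245
DDDUUU: Ā=105.3338, payoff=77.4362, prob=0.010376
UDDUUU: Ā=141.3014, payoff=41.4686, prob=0.021905
DUDUUU: Ā=134.0214, payoff=48.7486, prob=0.021905
UUDUUU: Ā=179.7848, payoff=2.9852, prob=0.046245
DDUUUU: Ā=128.0518, payoff=54.7182, prob=0.021905
UDUUUU: Ā=171.7768, payoff=10.9932, prob=0.046245
DUUUUU: Ā=164.4968, payoff=18.2732, prob=0.046245
UUUUUU: Ā=220.6664, payoff=0.0000, prob=0.097628
Price = Σ prob·payoff / R^6 = 27.263233 / 1.061520 = 25.6832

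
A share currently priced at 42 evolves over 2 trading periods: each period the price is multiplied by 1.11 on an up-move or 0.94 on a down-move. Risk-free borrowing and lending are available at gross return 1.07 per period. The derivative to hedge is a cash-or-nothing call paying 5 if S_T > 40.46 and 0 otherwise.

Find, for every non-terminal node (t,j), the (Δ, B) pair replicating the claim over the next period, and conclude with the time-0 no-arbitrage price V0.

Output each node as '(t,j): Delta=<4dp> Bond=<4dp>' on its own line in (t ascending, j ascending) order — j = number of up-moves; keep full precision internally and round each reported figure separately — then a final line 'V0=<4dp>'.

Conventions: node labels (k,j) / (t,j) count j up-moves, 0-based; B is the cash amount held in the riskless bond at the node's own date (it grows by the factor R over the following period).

Arbitrage-free pricing uses the up-move probability p* = (R−d)/(u−d) = 0.7647, discounting each step at R = 1.07.
At maturity the claim pays: V(2,0)=0.0000, V(2,1)=5.0000, V(2,2)=5.0000
(1,0): S=39.4800. Δ = (V_up−V_dn)/(S_up−S_dn) = (5.0000−0.0000)/(43.8228−37.1112) = 0.7450. V = [p*·5.0000 + (1−p*)·0.0000]/1.07 = 3.5734. B = V − Δ·S = -25.8384.
(1,1): S=46.6200. Δ = (V_up−V_dn)/(S_up−S_dn) = (5.0000−5.0000)/(51.7482−43.8228) = 0.0000. V = [p*·5.0000 + (1−p*)·5.0000]/1.07 = 4.6729. B = V − Δ·S = 4.6729.
(0,0): S=42.0000. Δ = (V_up−V_dn)/(S_up−S_dn) = (4.6729−3.5734)/(46.6200−39.4800) = 0.1540. V = [p*·4.6729 + (1−p*)·3.5734]/1.07 = 4.1254. B = V − Δ·S = -2.3423.
Check: Δ(0,0)·S0 + B(0,0) = 4.1254 = V0.

(0,0): Delta=0.1540 Bond=-2.3423
(1,0): Delta=0.7450 Bond=-25.8384
(1,1): Delta=0.0000 Bond=4.6729
V0=4.1254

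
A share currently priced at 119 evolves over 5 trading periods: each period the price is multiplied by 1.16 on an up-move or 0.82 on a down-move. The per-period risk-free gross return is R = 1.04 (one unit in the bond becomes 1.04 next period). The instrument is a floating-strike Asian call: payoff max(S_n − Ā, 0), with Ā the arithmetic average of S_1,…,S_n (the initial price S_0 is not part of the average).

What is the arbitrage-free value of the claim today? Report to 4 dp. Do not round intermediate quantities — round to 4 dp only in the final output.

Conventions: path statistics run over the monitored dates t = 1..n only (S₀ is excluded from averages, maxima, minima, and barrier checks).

price = 13.4805

Risk-neutral up-probability p* = (R−d)/(u−d) = (1.04−0.82)/(1.16−0.82) = 0.6471; the claim prices as the p*-weighted sum of path payoffs discounted by R^5.
Enumerate all 2^5 = 32 price paths (U = up ×1.16, D = down ×0.82); each path with k up-moves has probability p*^k·(1−p*)^(5−k).
DDDDD: Ā=68.2258, payoff=0.0000, prob=0.005477
UDDDD: Ā=96.5145, payoff=0.0000, prob=0.010040
DUDDD: Ā=88.4225, payoff=0.0000, prob=0.010040
UUDDD: Ā=125.0855, payoff=0.0000, prob=0.018407
DDUDD: Ā=81.7871, payoff=0.0000, prob=0.010040
UDUDD: Ā=115.6988, payoff=0.0000, prob=0.018407
DUUDD: Ā=107.6068, payoff=0.0000, prob=0.018407
UUUDD: Ā=152.2243, payoff=0.0000, prob=0.033747
DDDUD: Ā=76.3460, payoff=0.0000, prob=0.010040
UDDUD: Ā=108.0017, payoff=0.0000, prob=0.018407
DUDUD: Ā=99.9097, payoff=0.0000, prob=0.018407
UUDUD: Ā=141.3357, payoff=0.0000, prob=0.033747
DDUUD: Ā=93.2743, payoff=0.0000, prob=0.018407
UDUUD: Ā=131.9489, payoff=0.0000, prob=0.033747
DUUUD: Ā=123.8569, payoff=1.0391, prob=0.033747
UUUUD: Ā=175.2123, payoff=1.4699, prob=0.061870
DDDDU: Ā=71.8844, payoff=0.0000, prob=0.010040
UDDDU: Ā=101.6901, payoff=0.0000, prob=0.018407
DUDDU: Ā=93.5981, payoff=0.0000, prob=0.018407
UUDDU: Ā=132.4070, payoff=0.0000, prob=0.033747
DDUDU: Ā=86.9626, payoff=1.3260, prob=0.018407
UDUDU: Ā=123.0203, payoff=1.8757, prob=0.033747
DUUDU: Ā=114.9283, payoff=9.9677, prob=0.033747
UUUDU: Ā=162.5815, payoff=14.1007, prob=0.061870
DDDUU: Ā=81.5216, payoff=6.7670, prob=0.018407
UDDUU: Ā=115.3232, payoff=9.5728, prob=0.033747
DUDUU: Ā=107.2312, payoff=17.6648, prob=0.033747
UUDUU: Ā=151.6929, payoff=24.9893, prob=0.061870
DDUUU: Ā=100.5957, payoff=24.3003, prob=0.033747
UDUUU: Ā=142.3062, payoff=34.3760, prob=0.061870
DUUUU: Ā=134.2142, payoff=42.4680, prob=0.061870
UUUUU: Ā=189.8640, payoff=60.0767, prob=0.113428
Price = Σ prob·payoff / R^5 = 16.401070 / 1.216653 = 13.4805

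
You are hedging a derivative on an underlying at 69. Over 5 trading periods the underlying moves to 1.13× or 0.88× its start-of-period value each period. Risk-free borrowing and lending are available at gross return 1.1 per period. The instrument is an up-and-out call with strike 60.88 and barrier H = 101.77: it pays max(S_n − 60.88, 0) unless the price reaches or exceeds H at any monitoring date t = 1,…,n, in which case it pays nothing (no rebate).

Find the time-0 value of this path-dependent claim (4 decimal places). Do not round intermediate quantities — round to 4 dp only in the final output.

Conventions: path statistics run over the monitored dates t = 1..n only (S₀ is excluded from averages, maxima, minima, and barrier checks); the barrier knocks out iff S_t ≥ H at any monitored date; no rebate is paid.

Set p* = 0.8800 (from d < R < u); the path-dependent value is the discounted p*-expectation over all price paths.
Enumerate all 2^5 = 32 price paths (U = up ×1.13, D = down ×0.88); each path with k up-moves has probability p*^k·(1−p*)^(5−k).
DDDDD: M=60.7200, payoff=0.0000, prob=0.000025
UDDDD: M=77.9700, payoff=0.0000, prob=0.000182
DUDDD: M=68.6136, payoff=0.0000, prob=0.000182
UUDDD: M=88.1061, payoff=0.0000, prob=0.001338
DDUDD: M=60.7200, payoff=0.0000, prob=0.000182
UDUDD: M=77.9700, payoff=0.0000, prob=0.001338
DUUDD: M=77.5334, payoff=0.0000, prob=0.001338
UUUDD: M=99.5599, payoff=16.2192, prob=0.009813
DDDUD: M=60.7200, payoff=0.0000, prob=0.000182
UDDUD: M=77.9700, payoff=0.0000, prob=0.001338
DUDUD: M=68.6136, payoff=0.0000, prob=0.001338
UUDUD: M=88.1061, payoff=16.2192, prob=0.009813
DDUUD: M=68.2294, payoff=0.0000, prob=0.001338
UDUUD: M=87.6127, payoff=16.2192, prob=0.009813
DUUUD: M=87.6127, payoff=16.2192, prob=0.009813
UUUUD: M=112.5027, payoff=0.0000, prob=0.071963
DDDDU: M=60.7200, payoff=0.0000, prob=0.000182
UDDDU: M=77.9700, payoff=0.0000, prob=0.001338
DUDDU: M=68.6136, payoff=0.0000, prob=0.001338
UUDDU: M=88.1061, payoff=16.2192, prob=0.009813
DDUDU: M=60.7200, payoff=0.0000, prob=0.001338
UDUDU: M=77.9700, payoff=16.2192, prob=0.009813
DUUDU: M=77.5334, payoff=16.2192, prob=0.009813
UUUDU: M=99.5599, payoff=38.1224, prob=0.071963
DDDUU: M=60.7200, payoff=0.0000, prob=0.001338
UDDUU: M=77.9700, payoff=16.2192, prob=0.009813
DUDUU: M=77.0992, payoff=16.2192, prob=0.009813
UUDUU: M=99.0024, payoff=38.1224, prob=0.071963
DDUUU: M=77.0992, payoff=16.2192, prob=0.009813
UDUUU: M=99.0024, payoff=38.1224, prob=0.071963
DUUUU: M=99.0024, payoff=38.1224, prob=0.071963
UUUUU: M=127.1280, payoff=0.0000, prob=0.527732
Price = Σ prob·payoff / R^5 = 12.565285 / 1.610510 = 7.8021

price = 7.8021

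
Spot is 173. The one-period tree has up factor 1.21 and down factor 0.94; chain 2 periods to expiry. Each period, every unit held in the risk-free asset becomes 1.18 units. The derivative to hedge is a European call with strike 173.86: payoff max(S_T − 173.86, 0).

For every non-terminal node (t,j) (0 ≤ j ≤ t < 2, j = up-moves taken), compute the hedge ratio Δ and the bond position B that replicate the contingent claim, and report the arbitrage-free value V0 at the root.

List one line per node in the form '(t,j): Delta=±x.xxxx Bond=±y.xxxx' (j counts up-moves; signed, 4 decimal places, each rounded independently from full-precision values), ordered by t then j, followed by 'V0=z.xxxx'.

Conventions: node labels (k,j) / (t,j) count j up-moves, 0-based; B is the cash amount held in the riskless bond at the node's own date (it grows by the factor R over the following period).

Under the risk-neutral measure, an up-move has probability p* = (R−d)/(u−d) = 0.8889 and values discount at R = 1.18.
At maturity the claim pays: V(2,0)=0.0000, V(2,1)=22.9102, V(2,2)=79.4293
Node (1,0) S=162.6200: V=(p*·22.9102+(1−p*)·0.0000)/1.18=17.2582; Δ=(22.9102−0.0000)/(196.7702−152.8628)=0.5218; B=V−Δ·S=-67.5944
Node (1,1) S=209.3300: V=(p*·79.4293+(1−p*)·22.9102)/1.18=61.9910; Δ=(79.4293−22.9102)/(253.2893−196.7702)=1.0000; B=V−Δ·S=-147.3390
Node (0,0) S=173.0000: V=(p*·61.9910+(1−p*)·17.2582)/1.18=48.3226; Δ=(61.9910−17.2582)/(209.3300−162.6200)=0.9577; B=V−Δ·S=-117.3546
Sanity check at the root: Δ(0,0)·S0 + B(0,0) reproduces V0 = 48.3226.

(0,0): Delta=0.9577 Bond=-117.3546
(1,0): Delta=0.5218 Bond=-67.5944
(1,1): Delta=1.0000 Bond=-147.3390
V0=48.3226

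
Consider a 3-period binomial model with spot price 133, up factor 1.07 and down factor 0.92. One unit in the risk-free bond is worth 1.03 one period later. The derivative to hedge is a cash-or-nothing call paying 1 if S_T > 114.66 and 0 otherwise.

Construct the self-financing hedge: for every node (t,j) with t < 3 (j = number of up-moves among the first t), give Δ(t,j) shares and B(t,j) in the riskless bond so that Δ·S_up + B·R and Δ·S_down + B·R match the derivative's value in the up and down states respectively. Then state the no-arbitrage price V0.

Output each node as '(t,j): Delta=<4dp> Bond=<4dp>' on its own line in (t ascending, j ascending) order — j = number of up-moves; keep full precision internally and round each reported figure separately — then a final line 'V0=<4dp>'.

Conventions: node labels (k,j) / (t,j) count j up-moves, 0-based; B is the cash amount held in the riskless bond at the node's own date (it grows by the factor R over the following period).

(0,0): Delta=0.0034 Bond=0.4509
(1,0): Delta=0.0141 Bond=-0.8504
(1,1): Delta=0.0000 Bond=0.9426
(2,0): Delta=0.0592 Bond=-5.9547
(2,1): Delta=0.0000 Bond=0.9709
(2,2): Delta=0.0000 Bond=0.9709
V0=0.8978

The replicating-portfolio and risk-neutral prices coincide; use p* = (1.03−0.92)/(1.07−0.92) = 0.7333 for the latter.
Terminal payoffs: V(3,0)=0.0000, V(3,1)=1.0000, V(3,2)=1.0000, V(3,3)=1.0000
  t=2,j=0: stock 112.5712 → up 120.4512 (V=1.0000), down 103.5655 (V=0.0000). Price 0.7120; hedge Δ=0.0592, bond B=-5.9547.
  t=2,j=1: stock 130.9252 → up 140.0900 (V=1.0000), down 120.4512 (V=1.0000). Price 0.9709; hedge Δ=0.0000, bond B=0.9709.
  t=2,j=2: stock 152.2717 → up 162.9307 (V=1.0000), down 140.0900 (V=1.0000). Price 0.9709; hedge Δ=0.0000, bond B=0.9709.
  t=1,j=0: stock 122.3600 → up 130.9252 (V=0.9709), down 112.5712 (V=0.7120). Price 0.8756; hedge Δ=0.0141, bond B=-0.8504.
  t=1,j=1: stock 142.3100 → up 152.2717 (V=0.9709), down 130.9252 (V=0.9709). Price 0.9426; hedge Δ=0.0000, bond B=0.9426.
  t=0,j=0: stock 133.0000 → up 142.3100 (V=0.9426), down 122.3600 (V=0.8756). Price 0.8978; hedge Δ=0.0034, bond B=0.4509.
Check: Δ(0,0)·S0 + B(0,0) = 0.8978 = V0.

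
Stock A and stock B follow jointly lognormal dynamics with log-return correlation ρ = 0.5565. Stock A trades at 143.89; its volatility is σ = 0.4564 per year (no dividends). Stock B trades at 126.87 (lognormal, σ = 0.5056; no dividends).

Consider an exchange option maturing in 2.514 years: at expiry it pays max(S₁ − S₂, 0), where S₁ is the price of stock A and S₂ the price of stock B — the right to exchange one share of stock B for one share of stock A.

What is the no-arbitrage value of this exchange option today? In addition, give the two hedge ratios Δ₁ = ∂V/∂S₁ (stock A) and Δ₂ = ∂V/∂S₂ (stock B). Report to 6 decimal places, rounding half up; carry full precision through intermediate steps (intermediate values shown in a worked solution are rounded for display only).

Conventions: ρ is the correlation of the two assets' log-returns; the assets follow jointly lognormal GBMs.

σ_eff = √(σ₁² + σ₂² − 2ρσ₁σ₂) = √(0.4564² + 0.5056² − 2·0.5565·0.4564·0.5056) = 0.455084
d₁ = (ln(S₁/S₂) + (q₂ − q₁ + σ_eff²/2)T) / (σ_eff√T) = (ln(143.89/126.87) + (0.0 − 0.0 + 0.103551)·2.514) / 0.721562 = 0.535244
d₂ = d₁ − σ_eff√T = 0.535244 − 0.721562 = -0.186318
N(d₁) = 0.703760,  N(d₂) = 0.426098
V = S₁·e^{−q₁T}·N(d₁) − S₂·e^{−q₂T}·N(d₂) = 101.263969 − 54.059026 = 47.204942
Key observation: the rate r is irrelevant here: denominating values in stock B turns the exchange into a ratio option on S₁/S₂, and discounting at r drops out.
Δ₁ = e^{−q₁T}·N(d₁) = 0.703760;  Δ₂ = −e^{−q₂T}·N(d₂) = -0.426098

exchange price = 47.204942
Δ1 = 0.703760
Δ2 = -0.426098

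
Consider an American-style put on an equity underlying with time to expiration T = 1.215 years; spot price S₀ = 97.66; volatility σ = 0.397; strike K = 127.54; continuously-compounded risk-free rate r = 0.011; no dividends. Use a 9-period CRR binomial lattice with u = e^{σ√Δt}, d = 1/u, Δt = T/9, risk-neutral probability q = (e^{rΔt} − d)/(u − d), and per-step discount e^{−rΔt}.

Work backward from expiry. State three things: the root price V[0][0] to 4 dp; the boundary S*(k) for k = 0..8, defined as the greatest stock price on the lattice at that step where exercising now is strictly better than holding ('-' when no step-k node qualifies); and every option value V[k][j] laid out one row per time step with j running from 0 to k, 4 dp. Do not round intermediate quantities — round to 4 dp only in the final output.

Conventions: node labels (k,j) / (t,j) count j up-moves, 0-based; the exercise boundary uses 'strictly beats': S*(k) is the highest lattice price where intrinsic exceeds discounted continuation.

price = 37.2662
boundary = - - - 63.0476 54.4903 63.0476 72.9488 84.4049 97.6600
tree:
37.2662
46.0059 27.4763
55.2470 35.6754 18.2682
64.4924 44.9409 25.2844 10.3721
73.0497 54.7762 33.9333 15.5595 4.5241
80.4455 64.4924 43.9348 22.7024 7.5110 1.1522
86.8375 73.0497 54.5912 31.9932 12.2417 2.1718 0.0000
92.3620 80.4455 64.4924 43.1351 19.4633 4.0935 0.0000 0.0000
97.1366 86.8375 73.0497 54.5912 29.8800 7.7157 0.0000 0.0000 0.0000
101.2632 92.3620 80.4455 64.4924 43.1351 14.5432 0.0000 0.0000 0.0000 0.0000

params: Δt=0.13500 u=1.15704 d=0.86427 q=0.46867 e^(-rΔt)=0.99852
t_9 payoffs: 101.2632 92.3620 80.4455 64.4924 43.1351 14.5432 0.0000 0.0000 0.0000 0.0000
t_8: node(8,0) S=30.4034 payoff=97.1366 vs cont=96.9473 → 97.1366 [stop]  node(8,1) S=40.7025 payoff=86.8375 vs cont=86.6482 → 86.8375 [stop]  node(8,2) S=54.4903 payoff=73.0497 vs cont=72.8604 → 73.0497 [stop]  node(8,3) S=72.9488 payoff=54.5912 vs cont=54.4019 → 54.5912 [stop]  node(8,4) S=97.6600 payoff=29.8800 vs cont=29.6907 → 29.8800 [stop]  node(8,5) S=130.7420 payoff=0.0000 vs cont=7.7157 → 7.7157 [wait]  node(8,6) S=175.0305 payoff=0.0000 vs cont=0.0000 → 0.0000 [wait]  node(8,7) S=234.3216 payoff=0.0000 vs cont=0.0000 → 0.0000 [wait]  node(8,8) S=313.6974 payoff=0.0000 vs cont=0.0000 → 0.0000 [wait]  ⇒ S*(8)=97.6600
t_7: node(7,0) S=35.1780 payoff=92.3620 vs cont=92.1727 → 92.3620 [stop]  node(7,1) S=47.0945 payoff=80.4455 vs cont=80.2562 → 80.4455 [stop]  node(7,2) S=63.0476 payoff=64.4924 vs cont=64.3031 → 64.4924 [stop]  node(7,3) S=84.4049 payoff=43.1351 vs cont=42.9459 → 43.1351 [stop]  node(7,4) S=112.9968 payoff=14.5432 vs cont=19.4633 → 19.4633 [wait]  node(7,5) S=151.2741 payoff=0.0000 vs cont=4.0935 → 4.0935 [wait]  node(7,6) S=202.5178 payoff=0.0000 vs cont=0.0000 → 0.0000 [wait]  node(7,7) S=271.1201 payoff=0.0000 vs cont=0.0000 → 0.0000 [wait]  ⇒ S*(7)=84.4049
t_6: node(6,0) S=40.7025 payoff=86.8375 vs cont=86.6482 → 86.8375 [stop]  node(6,1) S=54.4903 payoff=73.0497 vs cont=72.8604 → 73.0497 [stop]  node(6,2) S=72.9488 payoff=54.5912 vs cont=54.4019 → 54.5912 [stop]  node(6,3) S=97.6600 payoff=29.8800 vs cont=31.9932 → 31.9932 [wait]  node(6,4) S=130.7420 payoff=0.0000 vs cont=12.2417 → 12.2417 [wait]  node(6,5) S=175.0305 payoff=0.0000 vs cont=2.1718 → 2.1718 [wait]  node(6,6) S=234.3216 payoff=0.0000 vs cont=0.0000 → 0.0000 [wait]  ⇒ S*(6)=72.9488
t_5: node(5,0) S=47.0945 payoff=80.4455 vs cont=80.2562 → 80.4455 [stop]  node(5,1) S=63.0476 payoff=64.4924 vs cont=64.3031 → 64.4924 [stop]  node(5,2) S=84.4049 payoff=43.1351 vs cont=43.9348 → 43.9348 [wait]  node(5,3) S=112.9968 payoff=14.5432 vs cont=22.7024 → 22.7024 [wait]  node(5,4) S=151.2741 payoff=0.0000 vs cont=7.5110 → 7.5110 [wait]  node(5,5) S=202.5178 payoff=0.0000 vs cont=1.1522 → 1.1522 [wait]  ⇒ S*(5)=63.0476
t_4: node(4,0) S=54.4903 payoff=73.0497 vs cont=72.8604 → 73.0497 [stop]  node(4,1) S=72.9488 payoff=54.5912 vs cont=54.7762 → 54.7762 [wait]  node(4,2) S=97.6600 payoff=29.8800 vs cont=33.9333 → 33.9333 [wait]  node(4,3) S=130.7420 payoff=0.0000 vs cont=15.5595 → 15.5595 [wait]  node(4,4) S=175.0305 payoff=0.0000 vs cont=4.5241 → 4.5241 [wait]  ⇒ S*(4)=54.4903
t_3: node(3,0) S=63.0476 payoff=64.4924 vs cont=64.3897 → 64.4924 [stop]  node(3,1) S=84.4049 payoff=43.1351 vs cont=44.9409 → 44.9409 [wait]  node(3,2) S=112.9968 payoff=14.5432 vs cont=25.2844 → 25.2844 [wait]  node(3,3) S=151.2741 payoff=0.0000 vs cont=10.3721 → 10.3721 [wait]  ⇒ S*(3)=63.0476
t_2: node(2,0) S=72.9488 payoff=54.5912 vs cont=55.2470 → 55.2470 [wait]  node(2,1) S=97.6600 payoff=29.8800 vs cont=35.6754 → 35.6754 [wait]  node(2,2) S=130.7420 payoff=0.0000 vs cont=18.2682 → 18.2682 [wait]  ⇒ S*(2)=-
t_1: node(1,0) S=84.4049 payoff=43.1351 vs cont=46.0059 → 46.0059 [wait]  node(1,1) S=112.9968 payoff=14.5432 vs cont=27.4763 → 27.4763 [wait]  ⇒ S*(1)=-
t_0: node(0,0) S=97.6600 payoff=29.8800 vs cont=37.2662 → 37.2662 [wait]  ⇒ S*(0)=-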